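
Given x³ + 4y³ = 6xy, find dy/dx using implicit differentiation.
Apply d/dx to both sides, remembering that y depends on x. Each occurrence of y therefore brings in a y' = dy/dx via the chain rule.

With F(x, y) equal to the left-hand side minus the right, differentiate F term by term:
  d/dx[x^3] = 3x^2
  d/dx[-6xy] = -6x·y' - 6y
  d/dx[4y^3] = 12y^2·y'
Adding these up, d/dx[F] = 0 becomes
  (3x^2 - 6y) + (-6x + 12y^2)·y' = 0,
so isolating y',
  dy/dx = -(3x^2 - 6y)/(-6x + 12y^2) = (x^2/2 - y)/(x - 2y^2)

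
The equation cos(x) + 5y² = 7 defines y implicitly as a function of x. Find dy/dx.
Take d/dx of both sides. Since y is implicitly a function of x, the chain rule attaches a y' = dy/dx factor whenever we differentiate through y.

Set F(x, y) = (left side) − (right side), so the curve is F = 0. Differentiating each term of F:
  d/dx[5y^2] = 10y·y'
  d/dx[cos(x)] = -sin(x)
  d/dx[-7] = 0

Collecting, the y'-free part is the partial derivative in x and the y' coefficient is the partial derivative in y:
  ∂F/∂x = -sin(x)
  ∂F/∂y = 10y

so d/dx[F(x, y(x))] = ∂F/∂x + (∂F/∂y)·y' = 0. Rearranging,
  dy/dx = -(∂F/∂x)/(∂F/∂y) = -(-sin(x))/(10y) = sin(x)/(10y)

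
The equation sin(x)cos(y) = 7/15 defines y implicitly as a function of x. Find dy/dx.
Differentiate the relation implicitly: treat y = y(x) and apply the chain rule, so every y-derivative picks up a y' = dy/dx factor.

With everything moved to the left-hand side, differentiate term by term:
  d/dx[sin(x)·cos(y)] = -y'·sin(x)·sin(y) + cos(x)·cos(y)
  d/dx[-7/15] = 0

Separating the contributions that come from x directly and those that come through y:
  without y':      cos(x)·cos(y)
  multiplying y':  -sin(x)·sin(y)

so (cos(x)·cos(y)) + (-sin(x)·sin(y))·y' = 0, and therefore
  dy/dx = -(cos(x)·cos(y))/(-sin(x)·sin(y)) = 1/(tan(x)·tan(y))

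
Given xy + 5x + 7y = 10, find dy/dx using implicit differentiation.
Take d/dx of both sides. Since y is implicitly a function of x, the chain rule attaches a y' = dy/dx factor whenever we differentiate through y.

Set F(x, y) = (left side) − (right side), so the curve is F = 0. Differentiating each term of F:
  d/dx[xy] = x·y' + y
  d/dx[5x] = 5
  d/dx[7y] = 7·y'
  d/dx[-10] = 0

Collecting, the y'-free part is the partial derivative in x and the y' coefficient is the partial derivative in y:
  ∂F/∂x = y + 5
  ∂F/∂y = x + 7

so d/dx[F(x, y(x))] = ∂F/∂x + (∂F/∂y)·y' = 0. Rearranging,
  dy/dx = -(∂F/∂x)/(∂F/∂y) = -(y + 5)/(x + 7) = (-y - 5)/(x + 7)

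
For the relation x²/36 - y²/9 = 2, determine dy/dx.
Take d/dx of both sides. Since y is implicitly a function of x, the chain rule attaches a y' = dy/dx factor whenever we differentiate through y.

Set F(x, y) = (left side) − (right side), so the curve is F = 0. Differentiating each term of F:
  d/dx[x^2/36] = x/18
  d/dx[-y^2/9] = -2y·y'/9
  d/dx[-2] = 0

Collecting, the y'-free part is the partial derivative in x and the y' coefficient is the partial derivative in y:
  ∂F/∂x = x/18
  ∂F/∂y = -2y/9

so d/dx[F(x, y(x))] = ∂F/∂x + (∂F/∂y)·y' = 0. Rearranging,
  dy/dx = -(∂F/∂x)/(∂F/∂y) = -(x/18)/(-2y/9) = x/(4y)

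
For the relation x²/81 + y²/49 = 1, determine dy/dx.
Apply d/dx to both sides, remembering that y depends on x. Each occurrence of y therefore brings in a y' = dy/dx via the chain rule.

With F(x, y) equal to the left-hand side minus the right, differentiate F term by term:
  d/dx[x^2/81] = 2x/81
  d/dx[y^2/49] = 2y·y'/49
  d/dx[-1] = 0
Adding these up, d/dx[F] = 0 becomes
  (2x/81) + (2y/49)·y' = 0,
so isolating y',
  dy/dx = -(2x/81)/(2y/49) = -49x/(81y)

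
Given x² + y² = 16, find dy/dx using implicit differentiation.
Apply d/dx to both sides, remembering that y depends on x. Each occurrence of y therefore brings in a y' = dy/dx via the chain rule.

With F(x, y) equal to the left-hand side minus the right, differentiate F term by term:
  d/dx[x^2] = 2x
  d/dx[y^2] = 2y·y'
  d/dx[-16] = 0
Adding these up, d/dx[F] = 0 becomes
  (2x) + (2y)·y' = 0,
so isolating y',
  dy/dx = -(2x)/(2y) = -x/y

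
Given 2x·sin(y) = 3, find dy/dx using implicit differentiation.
Differentiate the relation implicitly: treat y = y(x) and apply the chain rule, so every y-derivative picks up a y' = dy/dx factor.

With everything moved to the left-hand side, differentiate term by term:
  d/dx[2x·sin(y)] = 2x·y'·cos(y) + 2sin(y)
  d/dx[-3] = 0

Separating the contributions that come from x directly and those that come through y:
  without y':      2sin(y)
  multiplying y':  2x·cos(y)

so (2sin(y)) + (2x·cos(y))·y' = 0, and therefore
  dy/dx = -(2sin(y))/(2x·cos(y)) = -tan(y)/x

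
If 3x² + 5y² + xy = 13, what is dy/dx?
Differentiate both sides with respect to x, treating y as y(x). By the chain rule, any term containing y contributes a factor of y' = dy/dx when we differentiate it.

Move every term to one side and write the relation as F(x, y) = 0. Term by term,
  d/dx[3x^2] = 6x
  d/dx[xy] = x·y' + y
  d/dx[5y^2] = 10y·y'
  d/dx[-13] = 0

The pieces without y' make up ∂F/∂x and the coefficient of y' is ∂F/∂y:
  ∂F/∂x = 6x + y,
  ∂F/∂y = x + 10y.

Since d/dx[F] = ∂F/∂x + (∂F/∂y)·y' = 0, solve for y':
  (∂F/∂y)·y' = -∂F/∂x
  dy/dx = -(∂F/∂x)/(∂F/∂y) = -(6x + y)/(x + 10y) = (-6x - y)/(x + 10y)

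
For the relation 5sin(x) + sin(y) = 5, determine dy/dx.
Apply d/dx to both sides, remembering that y depends on x. Each occurrence of y therefore brings in a y' = dy/dx via the chain rule.

With F(x, y) equal to the left-hand side minus the right, differentiate F term by term:
  d/dx[5sin(x)] = 5cos(x)
  d/dx[sin(y)] = y'·cos(y)
  d/dx[-5] = 0
Adding these up, d/dx[F] = 0 becomes
  (5cos(x)) + (cos(y))·y' = 0,
so isolating y',
  dy/dx = -(5cos(x))/(cos(y)) = -5cos(x)/cos(y)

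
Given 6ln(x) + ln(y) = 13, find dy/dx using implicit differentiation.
Take d/dx of both sides. Since y is implicitly a function of x, the chain rule attaches a y' = dy/dx factor whenever we differentiate through y.

Set F(x, y) = (left side) − (right side), so the curve is F = 0. Differentiating each term of F:
  d/dx[6ln(x)] = 6/x
  d/dx[ln(y)] = y'/y
  d/dx[-13] = 0

Collecting, the y'-free part is the partial derivative in x and the y' coefficient is the partial derivative in y:
  ∂F/∂x = 6/x
  ∂F/∂y = 1/y

so d/dx[F(x, y(x))] = ∂F/∂x + (∂F/∂y)·y' = 0. Rearranging,
  dy/dx = -(∂F/∂x)/(∂F/∂y) = -(6/x)/(1/y) = -6y/x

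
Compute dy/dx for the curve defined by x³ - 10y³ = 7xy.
Apply d/dx to both sides, remembering that y depends on x. Each occurrence of y therefore brings in a y' = dy/dx via the chain rule.

With F(x, y) equal to the left-hand side minus the right, differentiate F term by term:
  d/dx[x^3] = 3x^2
  d/dx[-7xy] = -7x·y' - 7y
  d/dx[-10y^3] = -30y^2·y'
Adding these up, d/dx[F] = 0 becomes
  (3x^2 - 7y) + (-7x - 30y^2)·y' = 0,
so isolating y',
  dy/dx = -(3x^2 - 7y)/(-7x - 30y^2) = (3x^2 - 7y)/(7x + 30y^2)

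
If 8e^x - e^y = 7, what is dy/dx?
Differentiate the relation implicitly: treat y = y(x) and apply the chain rule, so every y-derivative picks up a y' = dy/dx factor.

With everything moved to the left-hand side, differentiate term by term:
  d/dx[8e^(x)] = 8e^(x)
  d/dx[-e^(y)] = -y'·e^(y)
  d/dx[-7] = 0

Separating the contributions that come from x directly and those that come through y:
  without y':      8e^(x)
  multiplying y':  -e^(y)

so (8e^(x)) + (-e^(y))·y' = 0, and therefore
  dy/dx = -(8e^(x))/(-e^(y)) = 8e^(x - y)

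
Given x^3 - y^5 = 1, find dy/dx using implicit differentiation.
Differentiate the relation implicitly: treat y = y(x) and apply the chain rule, so every y-derivative picks up a y' = dy/dx factor.

With everything moved to the left-hand side, differentiate term by term:
  d/dx[x^3] = 3x^2
  d/dx[-y^5] = -5y^4·y'
  d/dx[-1] = 0

Separating the contributions that come from x directly and those that come through y:
  without y':      3x^2
  multiplying y':  -5y^4

so (3x^2) + (-5y^4)·y' = 0, and therefore
  dy/dx = -(3x^2)/(-5y^4) = 3x^2/(5y^4)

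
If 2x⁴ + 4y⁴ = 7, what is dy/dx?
Differentiate both sides with respect to x, treating y as y(x). By the chain rule, any term containing y contributes a factor of y' = dy/dx when we differentiate it.

Move every term to one side and write the relation as F(x, y) = 0. Term by term,
  d/dx[2x^4] = 8x^3
  d/dx[4y^4] = 16y^3·y'
  d/dx[-7] = 0

The pieces without y' make up ∂F/∂x and the coefficient of y' is ∂F/∂y:
  ∂F/∂x = 8x^3,
  ∂F/∂y = 16y^3.

Since d/dx[F] = ∂F/∂x + (∂F/∂y)·y' = 0, solve for y':
  (∂F/∂y)·y' = -∂F/∂x
  dy/dx = -(∂F/∂x)/(∂F/∂y) = -(8x^3)/(16y^3) = -x^3/(2y^3)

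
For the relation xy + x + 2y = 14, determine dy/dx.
Differentiate the relation implicitly: treat y = y(x) and apply the chain rule, so every y-derivative picks up a y' = dy/dx factor.

With everything moved to the left-hand side, differentiate term by term:
  d/dx[xy] = x·y' + y
  d/dx[x] = 1
  d/dx[2y] = 2·y'
  d/dx[-14] = 0

Separating the contributions that come from x directly and those that come through y:
  without y':      y + 1
  multiplying y':  x + 2

so (y + 1) + (x + 2)·y' = 0, and therefore
  dy/dx = -(y + 1)/(x + 2) = (-y - 1)/(x + 2)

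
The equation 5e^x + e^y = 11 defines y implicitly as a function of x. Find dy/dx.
Differentiate the relation implicitly: treat y = y(x) and apply the chain rule, so every y-derivative picks up a y' = dy/dx factor.

With everything moved to the left-hand side, differentiate term by term:
  d/dx[5e^(x)] = 5e^(x)
  d/dx[e^(y)] = y'·e^(y)
  d/dx[-11] = 0

Separating the contributions that come from x directly and those that come through y:
  without y':      5e^(x)
  multiplying y':  e^(y)

so (5e^(x)) + (e^(y))·y' = 0, and therefore
  dy/dx = -(5e^(x))/(e^(y)) = -5e^(x - y)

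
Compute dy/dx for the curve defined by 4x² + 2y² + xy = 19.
Take d/dx of both sides. Since y is implicitly a function of x, the chain rule attaches a y' = dy/dx factor whenever we differentiate through y.

Set F(x, y) = (left side) − (right side), so the curve is F = 0. Differentiating each term of F:
  d/dx[4x^2] = 8x
  d/dx[xy] = x·y' + y
  d/dx[2y^2] = 4y·y'
  d/dx[-19] = 0

Collecting, the y'-free part is the partial derivative in x and the y' coefficient is the partial derivative in y:
  ∂F/∂x = 8x + y
  ∂F/∂y = x + 4y

so d/dx[F(x, y(x))] = ∂F/∂x + (∂F/∂y)·y' = 0. Rearranging,
  dy/dx = -(∂F/∂x)/(∂F/∂y) = -(8x + y)/(x + 4y) = (-8x - y)/(x + 4y)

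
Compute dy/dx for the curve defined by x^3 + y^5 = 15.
Differentiate both sides with respect to x, treating y as y(x). By the chain rule, any term containing y contributes a factor of y' = dy/dx when we differentiate it.

Move every term to one side and write the relation as F(x, y) = 0. Term by term,
  d/dx[x^3] = 3x^2
  d/dx[y^5] = 5y^4·y'
  d/dx[-15] = 0

The pieces without y' make up ∂F/∂x and the coefficient of y' is ∂F/∂y:
  ∂F/∂x = 3x^2,
  ∂F/∂y = 5y^4.

Since d/dx[F] = ∂F/∂x + (∂F/∂y)·y' = 0, solve for y':
  (∂F/∂y)·y' = -∂F/∂x
  dy/dx = -(∂F/∂x)/(∂F/∂y) = -(3x^2)/(5y^4) = -3x^2/(5y^4)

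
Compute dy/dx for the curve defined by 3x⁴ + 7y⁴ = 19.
Apply d/dx to both sides, remembering that y depends on x. Each occurrence of y therefore brings in a y' = dy/dx via the chain rule.

With F(x, y) equal to the left-hand side minus the right, differentiate F term by term:
  d/dx[3x^4] = 12x^3
  d/dx[7y^4] = 28y^3·y'
  d/dx[-19] = 0
Adding these up, d/dx[F] = 0 becomes
  (12x^3) + (28y^3)·y' = 0,
so isolating y',
  dy/dx = -(12x^3)/(28y^3) = -3x^3/(7y^3)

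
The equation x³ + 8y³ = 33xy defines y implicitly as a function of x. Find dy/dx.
Differentiate both sides with respect to x, treating y as y(x). By the chain rule, any term containing y contributes a factor of y' = dy/dx when we differentiate it.

Move every term to one side and write the relation as F(x, y) = 0. Term by term,
  d/dx[x^3] = 3x^2
  d/dx[-33xy] = -33x·y' - 33y
  d/dx[8y^3] = 24y^2·y'

The pieces without y' make up ∂F/∂x and the coefficient of y' is ∂F/∂y:
  ∂F/∂x = 3x^2 - 33y,
  ∂F/∂y = -33x + 24y^2.

Since d/dx[F] = ∂F/∂x + (∂F/∂y)·y' = 0, solve for y':
  (∂F/∂y)·y' = -∂F/∂x
  dy/dx = -(∂F/∂x)/(∂F/∂y) = -(3x^2 - 33y)/(-33x + 24y^2) = (x^2 - 11y)/(11x - 8y^2)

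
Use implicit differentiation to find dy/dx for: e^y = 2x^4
Take d/dx of both sides. Since y is implicitly a function of x, the chain rule attaches a y' = dy/dx factor whenever we differentiate through y.

Set F(x, y) = (left side) − (right side), so the curve is F = 0. Differentiating each term of F:
  d/dx[-2x^4] = -8x^3
  d/dx[e^(y)] = y'·e^(y)

Collecting, the y'-free part is the partial derivative in x and the y' coefficient is the partial derivative in y:
  ∂F/∂x = -8x^3
  ∂F/∂y = e^(y)

so d/dx[F(x, y(x))] = ∂F/∂x + (∂F/∂y)·y' = 0. Rearranging,
  dy/dx = -(∂F/∂x)/(∂F/∂y) = -(-8x^3)/(e^(y)) = 8x^3e^(-y)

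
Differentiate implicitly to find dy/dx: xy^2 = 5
Take d/dx of both sides. Since y is implicitly a function of x, the chain rule attaches a y' = dy/dx factor whenever we differentiate through y.

Set F(x, y) = (left side) − (right side), so the curve is F = 0. Differentiating each term of F:
  d/dx[xy^2] = 2xy·y' + y^2
  d/dx[-5] = 0

Collecting, the y'-free part is the partial derivative in x and the y' coefficient is the partial derivative in y:
  ∂F/∂x = y^2
  ∂F/∂y = 2xy

so d/dx[F(x, y(x))] = ∂F/∂x + (∂F/∂y)·y' = 0. Rearranging,
  dy/dx = -(∂F/∂x)/(∂F/∂y) = -(y^2)/(2xy) = -y/(2x)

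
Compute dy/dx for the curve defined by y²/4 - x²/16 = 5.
Differentiate the relation implicitly: treat y = y(x) and apply the chain rule, so every y-derivative picks up a y' = dy/dx factor.

With everything moved to the left-hand side, differentiate term by term:
  d/dx[-x^2/16] = -x/8
  d/dx[y^2/4] = y·y'/2
  d/dx[-5] = 0

Separating the contributions that come from x directly and those that come through y:
  without y':      -x/8
  multiplying y':  y/2

so (-x/8) + (y/2)·y' = 0, and therefore
  dy/dx = -(-x/8)/(y/2) = x/(4y)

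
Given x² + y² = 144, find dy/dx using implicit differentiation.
Take d/dx of both sides. Since y is implicitly a function of x, the chain rule attaches a y' = dy/dx factor whenever we differentiate through y.

Set F(x, y) = (left side) − (right side), so the curve is F = 0. Differentiating each term of F:
  d/dx[x^2] = 2x
  d/dx[y^2] = 2y·y'
  d/dx[-144] = 0

Collecting, the y'-free part is the partial derivative in x and the y' coefficient is the partial derivative in y:
  ∂F/∂x = 2x
  ∂F/∂y = 2y

so d/dx[F(x, y(x))] = ∂F/∂x + (∂F/∂y)·y' = 0. Rearranging,
  dy/dx = -(∂F/∂x)/(∂F/∂y) = -(2x)/(2y) = -x/y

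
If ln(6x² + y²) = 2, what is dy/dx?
Apply d/dx to both sides, remembering that y depends on x. Each occurrence of y therefore brings in a y' = dy/dx via the chain rule.

With F(x, y) equal to the left-hand side minus the right, differentiate F term by term:
  d/dx[ln(6x^2 + y^2)] = (12x + 2y·y')/(6x^2 + y^2)
  d/dx[-2] = 0
Adding these up, d/dx[F] = 0 becomes
  (12x/(6x^2 + y^2)) + (2y/(6x^2 + y^2))·y' = 0,
so isolating y',
  dy/dx = -(12x/(6x^2 + y^2))/(2y/(6x^2 + y^2)) = -6x/y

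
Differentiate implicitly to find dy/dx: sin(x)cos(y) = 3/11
Apply d/dx to both sides, remembering that y depends on x. Each occurrence of y therefore brings in a y' = dy/dx via the chain rule.

With F(x, y) equal to the left-hand side minus the right, differentiate F term by term:
  d/dx[sin(x)·cos(y)] = -y'·sin(x)·sin(y) + cos(x)·cos(y)
  d/dx[-3/11] = 0
Adding these up, d/dx[F] = 0 becomes
  (cos(x)·cos(y)) + (-sin(x)·sin(y))·y' = 0,
so isolating y',
  dy/dx = -(cos(x)·cos(y))/(-sin(x)·sin(y)) = 1/(tan(x)·tan(y))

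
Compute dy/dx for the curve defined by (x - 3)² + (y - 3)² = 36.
Differentiate the relation implicitly: treat y = y(x) and apply the chain rule, so every y-derivative picks up a y' = dy/dx factor.

With everything moved to the left-hand side, differentiate term by term:
  d/dx[(x - 3)^2] = 2x - 6
  d/dx[(y - 3)^2] = 2·y'(y - 3)
  d/dx[-36] = 0

Separating the contributions that come from x directly and those that come through y:
  without y':      2x - 6
  multiplying y':  2y - 6

so (2x - 6) + (2y - 6)·y' = 0, and therefore
  dy/dx = -(2x - 6)/(2y - 6) = (3 - x)/(y - 3)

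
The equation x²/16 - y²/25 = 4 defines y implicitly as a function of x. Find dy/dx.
Differentiate both sides with respect to x, treating y as y(x). By the chain rule, any term containing y contributes a factor of y' = dy/dx when we differentiate it.

Move every term to one side and write the relation as F(x, y) = 0. Term by term,
  d/dx[x^2/16] = x/8
  d/dx[-y^2/25] = -2y·y'/25
  d/dx[-4] = 0

The pieces without y' make up ∂F/∂x and the coefficient of y' is ∂F/∂y:
  ∂F/∂x = x/8,
  ∂F/∂y = -2y/25.

Since d/dx[F] = ∂F/∂x + (∂F/∂y)·y' = 0, solve for y':
  (∂F/∂y)·y' = -∂F/∂x
  dy/dx = -(∂F/∂x)/(∂F/∂y) = -(x/8)/(-2y/25) = 25x/(16y)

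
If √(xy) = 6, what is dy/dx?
Differentiate both sides with respect to x, treating y as y(x). By the chain rule, any term containing y contributes a factor of y' = dy/dx when we differentiate it.

Move every term to one side and write the relation as F(x, y) = 0. Term by term,
  d/dx[√(xy)] = √(xy)(x·y'/2 + y/2)/(xy)
  d/dx[-6] = 0

The pieces without y' make up ∂F/∂x and the coefficient of y' is ∂F/∂y:
  ∂F/∂x = √(xy)/(2x),
  ∂F/∂y = √(xy)/(2y).

Since d/dx[F] = ∂F/∂x + (∂F/∂y)·y' = 0, solve for y':
  (∂F/∂y)·y' = -∂F/∂x
  dy/dx = -(∂F/∂x)/(∂F/∂y) = -(√(xy)/(2x))/(√(xy)/(2y)) = -y/x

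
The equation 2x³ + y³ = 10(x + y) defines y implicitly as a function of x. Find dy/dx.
Apply d/dx to both sides, remembering that y depends on x. Each occurrence of y therefore brings in a y' = dy/dx via the chain rule.

With F(x, y) equal to the left-hand side minus the right, differentiate F term by term:
  d/dx[2x^3] = 6x^2
  d/dx[-10x] = -10
  d/dx[y^3] = 3y^2·y'
  d/dx[-10y] = -10·y'
Adding these up, d/dx[F] = 0 becomes
  (6x^2 - 10) + (3y^2 - 10)·y' = 0,
so isolating y',
  dy/dx = -(6x^2 - 10)/(3y^2 - 10) = 2(5 - 3x^2)/(3y^2 - 10)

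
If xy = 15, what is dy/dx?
Differentiate both sides with respect to x, treating y as y(x). By the chain rule, any term containing y contributes a factor of y' = dy/dx when we differentiate it.

Move every term to one side and write the relation as F(x, y) = 0. Term by term,
  d/dx[xy] = x·y' + y
  d/dx[-15] = 0

The pieces without y' make up ∂F/∂x and the coefficient of y' is ∂F/∂y:
  ∂F/∂x = y,
  ∂F/∂y = x.

Since d/dx[F] = ∂F/∂x + (∂F/∂y)·y' = 0, solve for y':
  (∂F/∂y)·y' = -∂F/∂x
  dy/dx = -(∂F/∂x)/(∂F/∂y) = -(y)/(x) = -y/x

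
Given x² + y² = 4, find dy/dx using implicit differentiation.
Differentiate the relation implicitly: treat y = y(x) and apply the chain rule, so every y-derivative picks up a y' = dy/dx factor.

With everything moved to the left-hand side, differentiate term by term:
  d/dx[x^2] = 2x
  d/dx[y^2] = 2y·y'
  d/dx[-4] = 0

Separating the contributions that come from x directly and those that come through y:
  without y':      2x
  multiplying y':  2y

so (2x) + (2y)·y' = 0, and therefore
  dy/dx = -(2x)/(2y) = -x/y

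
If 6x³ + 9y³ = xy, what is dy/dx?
Apply d/dx to both sides, remembering that y depends on x. Each occurrence of y therefore brings in a y' = dy/dx via the chain rule.

With F(x, y) equal to the left-hand side minus the right, differentiate F term by term:
  d/dx[6x^3] = 18x^2
  d/dx[-xy] = -x·y' - y
  d/dx[9y^3] = 27y^2·y'
Adding these up, d/dx[F] = 0 becomes
  (18x^2 - y) + (-x + 27y^2)·y' = 0,
so isolating y',
  dy/dx = -(18x^2 - y)/(-x + 27y^2) = (18x^2 - y)/(x - 27y^2)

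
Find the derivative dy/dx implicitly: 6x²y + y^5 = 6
Differentiate both sides with respect to x, treating y as y(x). By the chain rule, any term containing y contributes a factor of y' = dy/dx when we differentiate it.

Move every term to one side and write the relation as F(x, y) = 0. Term by term,
  d/dx[6x^2y] = 6x^2·y' + 12xy
  d/dx[y^5] = 5y^4·y'
  d/dx[-6] = 0

The pieces without y' make up ∂F/∂x and the coefficient of y' is ∂F/∂y:
  ∂F/∂x = 12xy,
  ∂F/∂y = 6x^2 + 5y^4.

Since d/dx[F] = ∂F/∂x + (∂F/∂y)·y' = 0, solve for y':
  (∂F/∂y)·y' = -∂F/∂x
  dy/dx = -(∂F/∂x)/(∂F/∂y) = -(12xy)/(6x^2 + 5y^4) = -12xy/(6x^2 + 5y^4)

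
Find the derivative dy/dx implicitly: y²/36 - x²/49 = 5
Apply d/dx to both sides, remembering that y depends on x. Each occurrence of y therefore brings in a y' = dy/dx via the chain rule.

With F(x, y) equal to the left-hand side minus the right, differentiate F term by term:
  d/dx[-x^2/49] = -2x/49
  d/dx[y^2/36] = y·y'/18
  d/dx[-5] = 0
Adding these up, d/dx[F] = 0 becomes
  (-2x/49) + (y/18)·y' = 0,
so isolating y',
  dy/dx = -(-2x/49)/(y/18) = 36x/(49y)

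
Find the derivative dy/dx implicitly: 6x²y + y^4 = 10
Differentiate both sides with respect to x, treating y as y(x). By the chain rule, any term containing y contributes a factor of y' = dy/dx when we differentiate it.

Move every term to one side and write the relation as F(x, y) = 0. Term by term,
  d/dx[6x^2y] = 6x^2·y' + 12xy
  d/dx[y^4] = 4y^3·y'
  d/dx[-10] = 0

The pieces without y' make up ∂F/∂x and the coefficient of y' is ∂F/∂y:
  ∂F/∂x = 12xy,
  ∂F/∂y = 6x^2 + 4y^3.

Since d/dx[F] = ∂F/∂x + (∂F/∂y)·y' = 0, solve for y':
  (∂F/∂y)·y' = -∂F/∂x
  dy/dx = -(∂F/∂x)/(∂F/∂y) = -(12xy)/(6x^2 + 4y^3) = -6xy/(3x^2 + 2y^3)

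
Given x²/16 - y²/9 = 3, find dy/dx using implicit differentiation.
Take d/dx of both sides. Since y is implicitly a function of x, the chain rule attaches a y' = dy/dx factor whenever we differentiate through y.

Set F(x, y) = (left side) − (right side), so the curve is F = 0. Differentiating each term of F:
  d/dx[x^2/16] = x/8
  d/dx[-y^2/9] = -2y·y'/9
  d/dx[-3] = 0

Collecting, the y'-free part is the partial derivative in x and the y' coefficient is the partial derivative in y:
  ∂F/∂x = x/8
  ∂F/∂y = -2y/9

so d/dx[F(x, y(x))] = ∂F/∂x + (∂F/∂y)·y' = 0. Rearranging,
  dy/dx = -(∂F/∂x)/(∂F/∂y) = -(x/8)/(-2y/9) = 9x/(16y)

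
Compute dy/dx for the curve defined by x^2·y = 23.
Take d/dx of both sides. Since y is implicitly a function of x, the chain rule attaches a y' = dy/dx factor whenever we differentiate through y.

Set F(x, y) = (left side) − (right side), so the curve is F = 0. Differentiating each term of F:
  d/dx[x^2y] = x^2·y' + 2xy
  d/dx[-23] = 0

Collecting, the y'-free part is the partial derivative in x and the y' coefficient is the partial derivative in y:
  ∂F/∂x = 2xy
  ∂F/∂y = x^2

so d/dx[F(x, y(x))] = ∂F/∂x + (∂F/∂y)·y' = 0. Rearranging,
  dy/dx = -(∂F/∂x)/(∂F/∂y) = -(2xy)/(x^2) = -2y/x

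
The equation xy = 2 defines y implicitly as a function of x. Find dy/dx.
Differentiate both sides with respect to x, treating y as y(x). By the chain rule, any term containing y contributes a factor of y' = dy/dx when we differentiate it.

Move every term to one side and write the relation as F(x, y) = 0. Term by term,
  d/dx[xy] = x·y' + y
  d/dx[-2] = 0

The pieces without y' make up ∂F/∂x and the coefficient of y' is ∂F/∂y:
  ∂F/∂x = y,
  ∂F/∂y = x.

Since d/dx[F] = ∂F/∂x + (∂F/∂y)·y' = 0, solve for y':
  (∂F/∂y)·y' = -∂F/∂x
  dy/dx = -(∂F/∂x)/(∂F/∂y) = -(y)/(x) = -y/x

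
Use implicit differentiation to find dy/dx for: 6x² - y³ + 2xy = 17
Apply d/dx to both sides, remembering that y depends on x. Each occurrence of y therefore brings in a y' = dy/dx via the chain rule.

With F(x, y) equal to the left-hand side minus the right, differentiate F term by term:
  d/dx[6x^2] = 12x
  d/dx[2xy] = 2x·y' + 2y
  d/dx[-y^3] = -3y^2·y'
  d/dx[-17] = 0
Adding these up, d/dx[F] = 0 becomes
  (12x + 2y) + (2x - 3y^2)·y' = 0,
so isolating y',
  dy/dx = -(12x + 2y)/(2x - 3y^2) = 2(-6x - y)/(2x - 3y^2)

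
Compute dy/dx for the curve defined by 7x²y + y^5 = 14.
Take d/dx of both sides. Since y is implicitly a function of x, the chain rule attaches a y' = dy/dx factor whenever we differentiate through y.

Set F(x, y) = (left side) − (right side), so the curve is F = 0. Differentiating each term of F:
  d/dx[7x^2y] = 7x^2·y' + 14xy
  d/dx[y^5] = 5y^4·y'
  d/dx[-14] = 0

Collecting, the y'-free part is the partial derivative in x and the y' coefficient is the partial derivative in y:
  ∂F/∂x = 14xy
  ∂F/∂y = 7x^2 + 5y^4

so d/dx[F(x, y(x))] = ∂F/∂x + (∂F/∂y)·y' = 0. Rearranging,
  dy/dx = -(∂F/∂x)/(∂F/∂y) = -(14xy)/(7x^2 + 5y^4) = -14xy/(7x^2 + 5y^4)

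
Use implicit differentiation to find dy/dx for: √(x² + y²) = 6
Apply d/dx to both sides, remembering that y depends on x. Each occurrence of y therefore brings in a y' = dy/dx via the chain rule.

With F(x, y) equal to the left-hand side minus the right, differentiate F term by term:
  d/dx[√(x^2 + y^2)] = (x + y·y')/√(x^2 + y^2)
  d/dx[-6] = 0
Adding these up, d/dx[F] = 0 becomes
  (x/√(x^2 + y^2)) + (y/√(x^2 + y^2))·y' = 0,
so isolating y',
  dy/dx = -(x/√(x^2 + y^2))/(y/√(x^2 + y^2)) = -x/y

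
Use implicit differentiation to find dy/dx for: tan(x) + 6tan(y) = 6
Apply d/dx to both sides, remembering that y depends on x. Each occurrence of y therefore brings in a y' = dy/dx via the chain rule.

With F(x, y) equal to the left-hand side minus the right, differentiate F term by term:
  d/dx[tan(x)] = tan(x)^2 + 1
  d/dx[6tan(y)] = 6·y'(tan(y)^2 + 1)
  d/dx[-6] = 0
Adding these up, d/dx[F] = 0 becomes
  (tan(x)^2 + 1) + (6tan(y)^2 + 6)·y' = 0,
so isolating y',
  dy/dx = -(tan(x)^2 + 1)/(6tan(y)^2 + 6) = -cos(y)^2/(6cos(x)^2)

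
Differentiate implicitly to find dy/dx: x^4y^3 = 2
Differentiate both sides with respect to x, treating y as y(x). By the chain rule, any term containing y contributes a factor of y' = dy/dx when we differentiate it.

Move every term to one side and write the relation as F(x, y) = 0. Term by term,
  d/dx[x^4y^3] = 3x^4y^2·y' + 4x^3y^3
  d/dx[-2] = 0

The pieces without y' make up ∂F/∂x and the coefficient of y' is ∂F/∂y:
  ∂F/∂x = 4x^3y^3,
  ∂F/∂y = 3x^4y^2.

Since d/dx[F] = ∂F/∂x + (∂F/∂y)·y' = 0, solve for y':
  (∂F/∂y)·y' = -∂F/∂x
  dy/dx = -(∂F/∂x)/(∂F/∂y) = -(4x^3y^3)/(3x^4y^2) = -4y/(3x)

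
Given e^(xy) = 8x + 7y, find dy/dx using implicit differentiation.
Take d/dx of both sides. Since y is implicitly a function of x, the chain rule attaches a y' = dy/dx factor whenever we differentiate through y.

Set F(x, y) = (left side) − (right side), so the curve is F = 0. Differentiating each term of F:
  d/dx[-8x] = -8
  d/dx[-7y] = -7·y'
  d/dx[e^(xy)] = (x·y' + y)·e^(xy)

Collecting, the y'-free part is the partial derivative in x and the y' coefficient is the partial derivative in y:
  ∂F/∂x = y·e^(xy) - 8
  ∂F/∂y = x·e^(xy) - 7

so d/dx[F(x, y(x))] = ∂F/∂x + (∂F/∂y)·y' = 0. Rearranging,
  dy/dx = -(∂F/∂x)/(∂F/∂y) = -(y·e^(xy) - 8)/(x·e^(xy) - 7) = (-y·e^(xy) + 8)/(x·e^(xy) - 7)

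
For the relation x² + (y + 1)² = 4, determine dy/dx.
Take d/dx of both sides. Since y is implicitly a function of x, the chain rule attaches a y' = dy/dx factor whenever we differentiate through y.

Set F(x, y) = (left side) − (right side), so the curve is F = 0. Differentiating each term of F:
  d/dx[x^2] = 2x
  d/dx[(y + 1)^2] = 2·y'(y + 1)
  d/dx[-4] = 0

Collecting, the y'-free part is the partial derivative in x and the y' coefficient is the partial derivative in y:
  ∂F/∂x = 2x
  ∂F/∂y = 2y + 2

so d/dx[F(x, y(x))] = ∂F/∂x + (∂F/∂y)·y' = 0. Rearranging,
  dy/dx = -(∂F/∂x)/(∂F/∂y) = -(2x)/(2y + 2) = -x/(y + 1)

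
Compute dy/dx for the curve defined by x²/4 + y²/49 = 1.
Differentiate the relation implicitly: treat y = y(x) and apply the chain rule, so every y-derivative picks up a y' = dy/dx factor.

With everything moved to the left-hand side, differentiate term by term:
  d/dx[x^2/4] = x/2
  d/dx[y^2/49] = 2y·y'/49
  d/dx[-1] = 0

Separating the contributions that come from x directly and those that come through y:
  without y':      x/2
  multiplying y':  2y/49

so (x/2) + (2y/49)·y' = 0, and therefore
  dy/dx = -(x/2)/(2y/49) = -49x/(4y)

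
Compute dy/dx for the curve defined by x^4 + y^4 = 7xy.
Apply d/dx to both sides, remembering that y depends on x. Each occurrence of y therefore brings in a y' = dy/dx via the chain rule.

With F(x, y) equal to the left-hand side minus the right, differentiate F term by term:
  d/dx[x^4] = 4x^3
  d/dx[-7xy] = -7x·y' - 7y
  d/dx[y^4] = 4y^3·y'
Adding these up, d/dx[F] = 0 becomes
  (4x^3 - 7y) + (-7x + 4y^3)·y' = 0,
so isolating y',
  dy/dx = -(4x^3 - 7y)/(-7x + 4y^3) = (4x^3 - 7y)/(7x - 4y^3)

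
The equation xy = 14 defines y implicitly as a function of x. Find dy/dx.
Differentiate both sides with respect to x, treating y as y(x). By the chain rule, any term containing y contributes a factor of y' = dy/dx when we differentiate it.

Move every term to one side and write the relation as F(x, y) = 0. Term by term,
  d/dx[xy] = x·y' + y
  d/dx[-14] = 0

The pieces without y' make up ∂F/∂x and the coefficient of y' is ∂F/∂y:
  ∂F/∂x = y,
  ∂F/∂y = x.

Since d/dx[F] = ∂F/∂x + (∂F/∂y)·y' = 0, solve for y':
  (∂F/∂y)·y' = -∂F/∂x
  dy/dx = -(∂F/∂x)/(∂F/∂y) = -(y)/(x) = -y/x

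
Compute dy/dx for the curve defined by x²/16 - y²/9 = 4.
Apply d/dx to both sides, remembering that y depends on x. Each occurrence of y therefore brings in a y' = dy/dx via the chain rule.

With F(x, y) equal to the left-hand side minus the right, differentiate F term by term:
  d/dx[x^2/16] = x/8
  d/dx[-y^2/9] = -2y·y'/9
  d/dx[-4] = 0
Adding these up, d/dx[F] = 0 becomes
  (x/8) + (-2y/9)·y' = 0,
so isolating y',
  dy/dx = -(x/8)/(-2y/9) = 9x/(16y)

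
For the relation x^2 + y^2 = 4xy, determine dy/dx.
Apply d/dx to both sides, remembering that y depends on x. Each occurrence of y therefore brings in a y' = dy/dx via the chain rule.

With F(x, y) equal to the left-hand side minus the right, differentiate F term by term:
  d/dx[x^2] = 2x
  d/dx[-4xy] = -4x·y' - 4y
  d/dx[y^2] = 2y·y'
Adding these up, d/dx[F] = 0 becomes
  (2x - 4y) + (-4x + 2y)·y' = 0,
so isolating y',
  dy/dx = -(2x - 4y)/(-4x + 2y) = (x - 2y)/(2x - y)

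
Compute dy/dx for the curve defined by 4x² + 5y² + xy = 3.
Take d/dx of both sides. Since y is implicitly a function of x, the chain rule attaches a y' = dy/dx factor whenever we differentiate through y.

Set F(x, y) = (left side) − (right side), so the curve is F = 0. Differentiating each term of F:
  d/dx[4x^2] = 8x
  d/dx[xy] = x·y' + y
  d/dx[5y^2] = 10y·y'
  d/dx[-3] = 0

Collecting, the y'-free part is the partial derivative in x and the y' coefficient is the partial derivative in y:
  ∂F/∂x = 8x + y
  ∂F/∂y = x + 10y

so d/dx[F(x, y(x))] = ∂F/∂x + (∂F/∂y)·y' = 0. Rearranging,
  dy/dx = -(∂F/∂x)/(∂F/∂y) = -(8x + y)/(x + 10y) = (-8x - y)/(x + 10y)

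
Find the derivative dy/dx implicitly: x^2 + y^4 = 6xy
Differentiate the relation implicitly: treat y = y(x) and apply the chain rule, so every y-derivative picks up a y' = dy/dx factor.

With everything moved to the left-hand side, differentiate term by term:
  d/dx[x^2] = 2x
  d/dx[-6xy] = -6x·y' - 6y
  d/dx[y^4] = 4y^3·y'

Separating the contributions that come from x directly and those that come through y:
  without y':      2x - 6y
  multiplying y':  -6x + 4y^3

so (2x - 6y) + (-6x + 4y^3)·y' = 0, and therefore
  dy/dx = -(2x - 6y)/(-6x + 4y^3) = (x - 3y)/(3x - 2y^3)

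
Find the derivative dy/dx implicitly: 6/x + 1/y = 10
Take d/dx of both sides. Since y is implicitly a function of x, the chain rule attaches a y' = dy/dx factor whenever we differentiate through y.

Set F(x, y) = (left side) − (right side), so the curve is F = 0. Differentiating each term of F:
  d/dx[1/y] = -y'/y^2
  d/dx[6/x] = -6/x^2
  d/dx[-10] = 0

Collecting, the y'-free part is the partial derivative in x and the y' coefficient is the partial derivative in y:
  ∂F/∂x = -6/x^2
  ∂F/∂y = -1/y^2

so d/dx[F(x, y(x))] = ∂F/∂x + (∂F/∂y)·y' = 0. Rearranging,
  dy/dx = -(∂F/∂x)/(∂F/∂y) = -(-6/x^2)/(-1/y^2) = -6y^2/x^2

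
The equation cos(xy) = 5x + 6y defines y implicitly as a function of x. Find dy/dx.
Apply d/dx to both sides, remembering that y depends on x. Each occurrence of y therefore brings in a y' = dy/dx via the chain rule.

With F(x, y) equal to the left-hand side minus the right, differentiate F term by term:
  d/dx[-5x] = -5
  d/dx[-6y] = -6·y'
  d/dx[cos(xy)] = -(x·y' + y)·sin(xy)
Adding these up, d/dx[F] = 0 becomes
  (-y·sin(xy) - 5) + (-x·sin(xy) - 6)·y' = 0,
so isolating y',
  dy/dx = -(-y·sin(xy) - 5)/(-x·sin(xy) - 6) = -(y·sin(xy) + 5)/(x·sin(xy) + 6)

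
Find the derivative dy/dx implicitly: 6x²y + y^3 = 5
Apply d/dx to both sides, remembering that y depends on x. Each occurrence of y therefore brings in a y' = dy/dx via the chain rule.

With F(x, y) equal to the left-hand side minus the right, differentiate F term by term:
  d/dx[6x^2y] = 6x^2·y' + 12xy
  d/dx[y^3] = 3y^2·y'
  d/dx[-5] = 0
Adding these up, d/dx[F] = 0 becomes
  (12xy) + (6x^2 + 3y^2)·y' = 0,
so isolating y',
  dy/dx = -(12xy)/(6x^2 + 3y^2) = -4xy/(2x^2 + y^2)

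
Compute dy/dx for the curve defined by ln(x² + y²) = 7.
Take d/dx of both sides. Since y is implicitly a function of x, the chain rule attaches a y' = dy/dx factor whenever we differentiate through y.

Set F(x, y) = (left side) − (right side), so the curve is F = 0. Differentiating each term of F:
  d/dx[ln(x^2 + y^2)] = (2x + 2y·y')/(x^2 + y^2)
  d/dx[-7] = 0

Collecting, the y'-free part is the partial derivative in x and the y' coefficient is the partial derivative in y:
  ∂F/∂x = 2x/(x^2 + y^2)
  ∂F/∂y = 2y/(x^2 + y^2)

so d/dx[F(x, y(x))] = ∂F/∂x + (∂F/∂y)·y' = 0. Rearranging,
  dy/dx = -(∂F/∂x)/(∂F/∂y) = -(2x/(x^2 + y^2))/(2y/(x^2 + y^2)) = -x/y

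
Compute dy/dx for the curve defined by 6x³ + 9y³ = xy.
Take d/dx of both sides. Since y is implicitly a function of x, the chain rule attaches a y' = dy/dx factor whenever we differentiate through y.

Set F(x, y) = (left side) − (right side), so the curve is F = 0. Differentiating each term of F:
  d/dx[6x^3] = 18x^2
  d/dx[-xy] = -x·y' - y
  d/dx[9y^3] = 27y^2·y'

Collecting, the y'-free part is the partial derivative in x and the y' coefficient is the partial derivative in y:
  ∂F/∂x = 18x^2 - y
  ∂F/∂y = -x + 27y^2

so d/dx[F(x, y(x))] = ∂F/∂x + (∂F/∂y)·y' = 0. Rearranging,
  dy/dx = -(∂F/∂x)/(∂F/∂y) = -(18x^2 - y)/(-x + 27y^2) = (18x^2 - y)/(x - 27y^2)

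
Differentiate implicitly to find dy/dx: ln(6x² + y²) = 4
Differentiate the relation implicitly: treat y = y(x) and apply the chain rule, so every y-derivative picks up a y' = dy/dx factor.

With everything moved to the left-hand side, differentiate term by term:
  d/dx[ln(6x^2 + y^2)] = (12x + 2y·y')/(6x^2 + y^2)
  d/dx[-4] = 0

Separating the contributions that come from x directly and those that come through y:
  without y':      12x/(6x^2 + y^2)
  multiplying y':  2y/(6x^2 + y^2)

so (12x/(6x^2 + y^2)) + (2y/(6x^2 + y^2))·y' = 0, and therefore
  dy/dx = -(12x/(6x^2 + y^2))/(2y/(6x^2 + y^2)) = -6x/y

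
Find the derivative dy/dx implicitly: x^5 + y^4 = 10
Differentiate the relation implicitly: treat y = y(x) and apply the chain rule, so every y-derivative picks up a y' = dy/dx factor.

With everything moved to the left-hand side, differentiate term by term:
  d/dx[x^5] = 5x^4
  d/dx[y^4] = 4y^3·y'
  d/dx[-10] = 0

Separating the contributions that come from x directly and those that come through y:
  without y':      5x^4
  multiplying y':  4y^3

so (5x^4) + (4y^3)·y' = 0, and therefore
  dy/dx = -(5x^4)/(4y^3) = -5x^4/(4y^3)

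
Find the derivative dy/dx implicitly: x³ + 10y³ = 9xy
Apply d/dx to both sides, remembering that y depends on x. Each occurrence of y therefore brings in a y' = dy/dx via the chain rule.

With F(x, y) equal to the left-hand side minus the right, differentiate F term by term:
  d/dx[x^3] = 3x^2
  d/dx[-9xy] = -9x·y' - 9y
  d/dx[10y^3] = 30y^2·y'
Adding these up, d/dx[F] = 0 becomes
  (3x^2 - 9y) + (-9x + 30y^2)·y' = 0,
so isolating y',
  dy/dx = -(3x^2 - 9y)/(-9x + 30y^2) = (x^2 - 3y)/(3x - 10y^2)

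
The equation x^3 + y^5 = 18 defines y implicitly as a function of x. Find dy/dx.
Take d/dx of both sides. Since y is implicitly a function of x, the chain rule attaches a y' = dy/dx factor whenever we differentiate through y.

Set F(x, y) = (left side) − (right side), so the curve is F = 0. Differentiating each term of F:
  d/dx[x^3] = 3x^2
  d/dx[y^5] = 5y^4·y'
  d/dx[-18] = 0

Collecting, the y'-free part is the partial derivative in x and the y' coefficient is the partial derivative in y:
  ∂F/∂x = 3x^2
  ∂F/∂y = 5y^4

so d/dx[F(x, y(x))] = ∂F/∂x + (∂F/∂y)·y' = 0. Rearranging,
  dy/dx = -(∂F/∂x)/(∂F/∂y) = -(3x^2)/(5y^4) = -3x^2/(5y^4)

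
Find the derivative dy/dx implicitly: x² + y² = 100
Take d/dx of both sides. Since y is implicitly a function of x, the chain rule attaches a y' = dy/dx factor whenever we differentiate through y.

Set F(x, y) = (left side) − (right side), so the curve is F = 0. Differentiating each term of F:
  d/dx[x^2] = 2x
  d/dx[y^2] = 2y·y'
  d/dx[-100] = 0

Collecting, the y'-free part is the partial derivative in x and the y' coefficient is the partial derivative in y:
  ∂F/∂x = 2x
  ∂F/∂y = 2y

so d/dx[F(x, y(x))] = ∂F/∂x + (∂F/∂y)·y' = 0. Rearranging,
  dy/dx = -(∂F/∂x)/(∂F/∂y) = -(2x)/(2y) = -x/y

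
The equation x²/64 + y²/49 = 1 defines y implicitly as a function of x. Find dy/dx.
Differentiate the relation implicitly: treat y = y(x) and apply the chain rule, so every y-derivative picks up a y' = dy/dx factor.

With everything moved to the left-hand side, differentiate term by term:
  d/dx[x^2/64] = x/32
  d/dx[y^2/49] = 2y·y'/49
  d/dx[-1] = 0

Separating the contributions that come from x directly and those that come through y:
  without y':      x/32
  multiplying y':  2y/49

so (x/32) + (2y/49)·y' = 0, and therefore
  dy/dx = -(x/32)/(2y/49) = -49x/(64y)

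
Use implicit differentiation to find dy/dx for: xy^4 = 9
Apply d/dx to both sides, remembering that y depends on x. Each occurrence of y therefore brings in a y' = dy/dx via the chain rule.

With F(x, y) equal to the left-hand side minus the right, differentiate F term by term:
  d/dx[xy^4] = 4xy^3·y' + y^4
  d/dx[-9] = 0
Adding these up, d/dx[F] = 0 becomes
  (y^4) + (4xy^3)·y' = 0,
so isolating y',
  dy/dx = -(y^4)/(4xy^3) = -y/(4x)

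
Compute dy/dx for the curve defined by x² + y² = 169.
Apply d/dx to both sides, remembering that y depends on x. Each occurrence of y therefore brings in a y' = dy/dx via the chain rule.

With F(x, y) equal to the left-hand side minus the right, differentiate F term by term:
  d/dx[x^2] = 2x
  d/dx[y^2] = 2y·y'
  d/dx[-169] = 0
Adding these up, d/dx[F] = 0 becomes
  (2x) + (2y)·y' = 0,
so isolating y',
  dy/dx = -(2x)/(2y) = -x/y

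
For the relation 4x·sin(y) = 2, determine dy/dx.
Differentiate the relation implicitly: treat y = y(x) and apply the chain rule, so every y-derivative picks up a y' = dy/dx factor.

With everything moved to the left-hand side, differentiate term by term:
  d/dx[4x·sin(y)] = 4x·y'·cos(y) + 4sin(y)
  d/dx[-2] = 0

Separating the contributions that come from x directly and those that come through y:
  without y':      4sin(y)
  multiplying y':  4x·cos(y)

so (4sin(y)) + (4x·cos(y))·y' = 0, and therefore
  dy/dx = -(4sin(y))/(4x·cos(y)) = -tan(y)/x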